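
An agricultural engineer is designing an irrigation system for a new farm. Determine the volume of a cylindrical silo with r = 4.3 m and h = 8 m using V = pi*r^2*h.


V = pi * r^2 * h
  = pi * 4.3^2 * 8
  = pi * 18.49 * 8
  = 464.70 m^3


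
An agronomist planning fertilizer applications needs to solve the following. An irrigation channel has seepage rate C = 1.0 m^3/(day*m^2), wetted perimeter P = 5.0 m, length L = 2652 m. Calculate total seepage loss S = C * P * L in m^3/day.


S = C * P * L
  = 1.0 * 5.0 * 2652
  = 13260 m^3/day


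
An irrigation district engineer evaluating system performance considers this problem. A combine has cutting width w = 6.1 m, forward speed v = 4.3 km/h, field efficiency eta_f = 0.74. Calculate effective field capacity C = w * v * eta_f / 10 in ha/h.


C = w * v * eta_f / 10
  = 6.1 * 4.3 * 0.74 / 10
  = 19.41 / 10
  = 1.94 ha/h


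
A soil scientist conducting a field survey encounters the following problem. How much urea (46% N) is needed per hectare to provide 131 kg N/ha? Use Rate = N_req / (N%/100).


Rate = N_required / (N_content / 100)
     = 131 / (46 / 100)
     = 131 / 0.46
     = 284.78 kg/ha


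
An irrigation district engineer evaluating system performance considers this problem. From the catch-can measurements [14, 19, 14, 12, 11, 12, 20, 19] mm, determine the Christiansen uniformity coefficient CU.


xbar = 121 / 8 = 15.125
sum|xi - xbar| = 25.250
CU = 100 * (1 - 25.250 / (8 * 15.125))
   = 100 * (1 - 0.2087)
   = 79.13%


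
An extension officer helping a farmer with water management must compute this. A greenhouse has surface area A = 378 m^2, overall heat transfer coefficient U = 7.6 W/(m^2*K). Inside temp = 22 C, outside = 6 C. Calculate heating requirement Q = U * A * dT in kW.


dT = 22 - (6) = 16 K
Q = U * A * dT
  = 7.6 * 378 * 16
  = 45964.80 W = 45.96 kW


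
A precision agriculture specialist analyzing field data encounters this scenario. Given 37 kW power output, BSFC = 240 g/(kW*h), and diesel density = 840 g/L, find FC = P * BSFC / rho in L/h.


FC = P * BSFC / rho_fuel
   = 37 * 240 / 840
   = 8880 / 840
   = 10.57 L/h


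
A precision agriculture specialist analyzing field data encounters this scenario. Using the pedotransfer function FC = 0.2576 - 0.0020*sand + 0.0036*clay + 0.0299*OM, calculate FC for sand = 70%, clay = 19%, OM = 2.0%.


FC = 0.2576 - 0.0020*70 + 0.0036*19 + 0.0299*2.0
   = 0.2576 - 0.1400 + 0.0684 + 0.0598
   = 0.2458


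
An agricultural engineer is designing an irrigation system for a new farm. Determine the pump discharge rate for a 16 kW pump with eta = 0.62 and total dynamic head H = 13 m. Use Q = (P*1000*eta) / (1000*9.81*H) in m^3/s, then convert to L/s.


Q = (P * 1000 * eta) / (rho * g * H)
  = (16 * 1000 * 0.62) / (1000 * 9.81 * 13)
  = 9920 / 127530
  = 0.07779 m^3/s = 77.79 L/s


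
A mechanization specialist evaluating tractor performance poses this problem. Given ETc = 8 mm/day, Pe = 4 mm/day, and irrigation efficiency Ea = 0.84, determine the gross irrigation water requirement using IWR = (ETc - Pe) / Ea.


IWR = (ETc - Pe) / Ea
    = (8 - 4) / 0.84
    = 4 / 0.84
    = 4.76 mm/day


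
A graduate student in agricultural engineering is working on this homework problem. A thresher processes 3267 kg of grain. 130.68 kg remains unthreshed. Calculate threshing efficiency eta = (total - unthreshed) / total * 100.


eta = (total - unthreshed) / total * 100
    = (3267 - 130.68) / 3267 * 100
    = 3136.32 / 3267 * 100
    = 96%


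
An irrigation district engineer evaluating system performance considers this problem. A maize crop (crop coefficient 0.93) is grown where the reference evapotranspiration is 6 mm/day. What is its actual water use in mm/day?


ETc = Kc * ET0
    = 0.93 * 6
    = 5.58 mm/day


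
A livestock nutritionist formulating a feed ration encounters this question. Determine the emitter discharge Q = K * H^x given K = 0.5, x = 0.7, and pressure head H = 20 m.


Q = K * H^x
  = 0.5 * 20^0.7
  = 0.5 * 8.1418
  = 4.07 L/h


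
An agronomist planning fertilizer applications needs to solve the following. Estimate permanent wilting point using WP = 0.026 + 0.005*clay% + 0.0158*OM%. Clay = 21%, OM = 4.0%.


WP = 0.026 + 0.005*21 + 0.0158*4.0
   = 0.026 + 0.1050 + 0.0632
   = 0.1942


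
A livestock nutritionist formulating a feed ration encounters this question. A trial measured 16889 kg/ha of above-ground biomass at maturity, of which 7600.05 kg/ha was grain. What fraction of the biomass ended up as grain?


HI = grain_yield / biomass
   = 7600.05 / 16889
   = 0.45


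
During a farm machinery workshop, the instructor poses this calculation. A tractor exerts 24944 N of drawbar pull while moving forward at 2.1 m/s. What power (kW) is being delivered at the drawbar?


P = F * v / 1000
  = 24944 * 2.1 / 1000
  = 52382.40 / 1000
  = 52.38 kW


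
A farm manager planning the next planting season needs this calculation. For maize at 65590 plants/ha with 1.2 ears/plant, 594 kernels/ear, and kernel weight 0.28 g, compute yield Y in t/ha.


Y = density * ears * kernels * kw
  = 65590 * 1.2 * 594 * 0.28 g/ha
  = 13090714.56 g/ha
  = 13090.71 kg/ha = 13.09 t/ha


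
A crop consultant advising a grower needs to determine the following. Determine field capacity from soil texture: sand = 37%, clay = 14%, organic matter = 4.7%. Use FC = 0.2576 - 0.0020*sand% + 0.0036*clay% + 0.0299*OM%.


FC = 0.2576 - 0.0020*37 + 0.0036*14 + 0.0299*4.7
   = 0.2576 - 0.0740 + 0.0504 + 0.1405
   = 0.3745


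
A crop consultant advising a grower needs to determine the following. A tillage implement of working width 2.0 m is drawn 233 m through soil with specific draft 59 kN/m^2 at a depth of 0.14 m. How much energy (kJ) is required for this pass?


E = k * d * w * L
  = 59 * 0.14 * 2.0 * 233
  = 3849.16 kJ


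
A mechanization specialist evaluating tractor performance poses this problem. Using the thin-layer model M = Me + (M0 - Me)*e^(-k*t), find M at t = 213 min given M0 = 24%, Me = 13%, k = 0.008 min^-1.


M = Me + (M0 - Me) * e^(-k*t)
  = 13 + (24 - 13) * e^(-0.008*213)
  = 13 + 11 * e^(-1.704)
  = 13 + 11 * 0.18195
  = 13 + 2.0015
  = 15.00%


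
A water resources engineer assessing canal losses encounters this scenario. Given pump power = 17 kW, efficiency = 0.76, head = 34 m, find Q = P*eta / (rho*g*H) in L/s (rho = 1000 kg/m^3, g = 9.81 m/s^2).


Q = (P * 1000 * eta) / (rho * g * H)
  = (17 * 1000 * 0.76) / (1000 * 9.81 * 34)
  = 12920 / 333540
  = 0.03874 m^3/s = 38.74 L/s


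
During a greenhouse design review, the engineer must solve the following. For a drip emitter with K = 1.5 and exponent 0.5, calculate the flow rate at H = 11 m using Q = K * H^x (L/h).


Q = K * H^x
  = 1.5 * 11^0.5
  = 1.5 * 3.3166
  = 4.97 L/h


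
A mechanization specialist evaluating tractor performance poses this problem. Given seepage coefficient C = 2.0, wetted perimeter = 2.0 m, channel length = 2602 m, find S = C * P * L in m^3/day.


S = C * P * L
  = 2.0 * 2.0 * 2602
  = 10408 m^3/day


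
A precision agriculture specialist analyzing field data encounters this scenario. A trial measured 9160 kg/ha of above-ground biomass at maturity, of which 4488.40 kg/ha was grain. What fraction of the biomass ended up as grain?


HI = grain_yield / biomass
   = 4488.40 / 9160
   = 0.49


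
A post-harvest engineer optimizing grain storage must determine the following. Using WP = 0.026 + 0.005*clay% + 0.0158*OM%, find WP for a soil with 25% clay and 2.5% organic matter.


WP = 0.026 + 0.005*25 + 0.0158*2.5
   = 0.026 + 0.1250 + 0.0395
   = 0.1905


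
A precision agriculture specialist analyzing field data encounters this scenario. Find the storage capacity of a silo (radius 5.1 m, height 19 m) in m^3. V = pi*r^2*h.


V = pi * r^2 * h
  = pi * 5.1^2 * 19
  = pi * 26.01 * 19
  = 1552.54 m^3


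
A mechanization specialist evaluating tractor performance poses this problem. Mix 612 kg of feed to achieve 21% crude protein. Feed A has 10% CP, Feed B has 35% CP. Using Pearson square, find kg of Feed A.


parts_A = CP_b - target = 35 - 21 = 14
parts_B = target - CP_a = 21 - 10 = 11
total_parts = 14 + 11 = 25
Feed A = 612 * 14 / 25 = 342.72 kg
Feed B = 612 * 11 / 25 = 269.28 kg

342.72 kg


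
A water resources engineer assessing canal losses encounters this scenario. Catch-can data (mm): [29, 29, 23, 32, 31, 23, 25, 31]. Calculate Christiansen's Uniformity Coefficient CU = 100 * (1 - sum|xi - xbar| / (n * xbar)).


xbar = 223 / 8 = 27.875
sum|xi - xbar| = 25.250
CU = 100 * (1 - 25.250 / (8 * 27.875))
   = 100 * (1 - 0.1132)
   = 88.68%


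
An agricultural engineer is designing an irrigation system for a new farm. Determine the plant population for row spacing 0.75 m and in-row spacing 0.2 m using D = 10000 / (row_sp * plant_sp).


D = 10000 / (row_sp * plant_sp)
  = 10000 / (0.75 * 0.2)
  = 10000 / 0.1500
  = 66666.67 plants/ha


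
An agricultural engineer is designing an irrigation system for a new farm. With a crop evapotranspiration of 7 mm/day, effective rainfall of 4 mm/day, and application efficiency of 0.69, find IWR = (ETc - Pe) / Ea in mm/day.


IWR = (ETc - Pe) / Ea
    = (7 - 4) / 0.69
    = 3 / 0.69
    = 4.35 mm/day


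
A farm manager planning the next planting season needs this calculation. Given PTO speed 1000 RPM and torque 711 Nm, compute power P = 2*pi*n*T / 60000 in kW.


P = 2*pi*n*T / 60000
  = 2*pi * 1000 * 711 / 60000
  = 4467344.75 / 60000
  = 74.46 kW


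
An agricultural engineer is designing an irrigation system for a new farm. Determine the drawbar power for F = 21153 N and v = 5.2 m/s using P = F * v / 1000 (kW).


P = F * v / 1000
  = 21153 * 5.2 / 1000
  = 109995.60 / 1000
  = 110.00 kW


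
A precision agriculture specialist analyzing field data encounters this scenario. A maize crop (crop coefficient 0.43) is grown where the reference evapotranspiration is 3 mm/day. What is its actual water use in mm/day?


ETc = Kc * ET0
    = 0.43 * 3
    = 1.29 mm/day


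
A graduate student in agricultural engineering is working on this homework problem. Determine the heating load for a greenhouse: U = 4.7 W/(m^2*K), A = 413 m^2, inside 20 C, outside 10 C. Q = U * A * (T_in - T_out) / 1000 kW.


dT = 20 - (10) = 10 K
Q = U * A * dT
  = 4.7 * 413 * 10
  = 19411 W = 19.41 kW


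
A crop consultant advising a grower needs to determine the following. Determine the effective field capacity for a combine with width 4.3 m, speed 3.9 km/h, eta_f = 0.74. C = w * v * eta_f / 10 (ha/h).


C = w * v * eta_f / 10
  = 4.3 * 3.9 * 0.74 / 10
  = 12.41 / 10
  = 1.24 ha/h


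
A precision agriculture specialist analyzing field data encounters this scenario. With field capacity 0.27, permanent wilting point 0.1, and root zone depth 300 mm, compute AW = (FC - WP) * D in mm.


AW = (FC - WP) * D
   = (0.27 - 0.1) * 300
   = 0.17 * 300
   = 51 mm


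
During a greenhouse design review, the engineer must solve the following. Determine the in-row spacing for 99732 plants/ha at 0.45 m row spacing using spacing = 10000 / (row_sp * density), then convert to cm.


spacing = 10000 / (row_sp * density)
        = 10000 / (0.45 * 99732)
        = 10000 / 44879.40
        = 0.22282 m = 22.28 cm


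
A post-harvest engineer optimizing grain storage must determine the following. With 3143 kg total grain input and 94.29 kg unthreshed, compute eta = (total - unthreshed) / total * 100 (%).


eta = (total - unthreshed) / total * 100
    = (3143 - 94.29) / 3143 * 100
    = 3048.71 / 3143 * 100
    = 97%


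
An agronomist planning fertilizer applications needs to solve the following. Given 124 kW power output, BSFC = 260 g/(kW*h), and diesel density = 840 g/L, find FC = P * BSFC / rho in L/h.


FC = P * BSFC / rho_fuel
   = 124 * 260 / 840
   = 32240 / 840
   = 38.38 L/h


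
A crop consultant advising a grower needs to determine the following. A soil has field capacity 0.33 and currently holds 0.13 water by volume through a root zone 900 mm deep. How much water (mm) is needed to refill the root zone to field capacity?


SMD = (FC - theta) * D
    = (0.33 - 0.13) * 900
    = 0.200 * 900
    = 180 mm


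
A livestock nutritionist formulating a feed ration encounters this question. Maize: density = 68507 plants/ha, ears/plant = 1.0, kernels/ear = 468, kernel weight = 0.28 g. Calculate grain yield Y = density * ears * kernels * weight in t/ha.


Y = density * ears * kernels * kw
  = 68507 * 1.0 * 468 * 0.28 g/ha
  = 8977157.28 g/ha
  = 8977.16 kg/ha = 8.98 t/ha


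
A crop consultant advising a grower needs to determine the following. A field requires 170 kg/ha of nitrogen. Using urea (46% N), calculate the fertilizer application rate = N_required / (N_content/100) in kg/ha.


Rate = N_required / (N_content / 100)
     = 170 / (46 / 100)
     = 170 / 0.46
     = 369.57 kg/ha


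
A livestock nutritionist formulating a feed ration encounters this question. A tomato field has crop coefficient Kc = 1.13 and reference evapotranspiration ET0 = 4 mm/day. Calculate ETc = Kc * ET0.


ETc = Kc * ET0
    = 1.13 * 4
    = 4.52 mm/day


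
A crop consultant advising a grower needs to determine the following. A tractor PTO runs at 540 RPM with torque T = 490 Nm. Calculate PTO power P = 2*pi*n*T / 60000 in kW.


P = 2*pi*n*T / 60000
  = 2*pi * 540 * 490 / 60000
  = 1662530.83 / 60000
  = 27.71 kW


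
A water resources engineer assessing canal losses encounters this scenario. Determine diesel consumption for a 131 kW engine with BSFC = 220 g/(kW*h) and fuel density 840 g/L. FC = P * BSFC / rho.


FC = P * BSFC / rho_fuel
   = 131 * 220 / 840
   = 28820 / 840
   = 34.31 L/h


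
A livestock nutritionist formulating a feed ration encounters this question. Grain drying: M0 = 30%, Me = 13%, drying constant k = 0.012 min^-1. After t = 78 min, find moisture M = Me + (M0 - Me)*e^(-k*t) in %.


M = Me + (M0 - Me) * e^(-k*t)
  = 13 + (30 - 13) * e^(-0.012*78)
  = 13 + 17 * e^(-0.936)
  = 13 + 17 * 0.39219
  = 13 + 6.6673
  = 19.67%


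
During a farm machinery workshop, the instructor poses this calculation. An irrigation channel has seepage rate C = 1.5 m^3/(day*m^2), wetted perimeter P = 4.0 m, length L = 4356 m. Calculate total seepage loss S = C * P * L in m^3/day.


S = C * P * L
  = 1.5 * 4.0 * 4356
  = 26136 m^3/day


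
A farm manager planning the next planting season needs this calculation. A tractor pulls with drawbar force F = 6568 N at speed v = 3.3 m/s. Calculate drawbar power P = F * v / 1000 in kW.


P = F * v / 1000
  = 6568 * 3.3 / 1000
  = 21674.40 / 1000
  = 21.67 kW


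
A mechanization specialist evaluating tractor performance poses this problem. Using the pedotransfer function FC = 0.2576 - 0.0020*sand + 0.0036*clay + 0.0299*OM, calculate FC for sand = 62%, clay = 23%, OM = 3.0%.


FC = 0.2576 - 0.0020*62 + 0.0036*23 + 0.0299*3.0
   = 0.2576 - 0.1240 + 0.0828 + 0.0897
   = 0.3061


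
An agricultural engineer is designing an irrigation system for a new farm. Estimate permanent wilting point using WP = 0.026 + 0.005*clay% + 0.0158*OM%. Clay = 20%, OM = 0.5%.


WP = 0.026 + 0.005*20 + 0.0158*0.5
   = 0.026 + 0.1000 + 0.0079
   = 0.1339


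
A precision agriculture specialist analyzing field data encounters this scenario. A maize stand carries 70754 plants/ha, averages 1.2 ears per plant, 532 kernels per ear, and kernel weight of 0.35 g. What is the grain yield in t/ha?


Y = density * ears * kernels * kw
  = 70754 * 1.2 * 532 * 0.35 g/ha
  = 15809273.76 g/ha
  = 15809.27 kg/ha = 15.81 t/ha


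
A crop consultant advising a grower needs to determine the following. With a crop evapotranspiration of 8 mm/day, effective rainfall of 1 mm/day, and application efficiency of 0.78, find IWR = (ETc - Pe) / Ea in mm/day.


IWR = (ETc - Pe) / Ea
    = (8 - 1) / 0.78
    = 7 / 0.78
    = 8.97 mm/day


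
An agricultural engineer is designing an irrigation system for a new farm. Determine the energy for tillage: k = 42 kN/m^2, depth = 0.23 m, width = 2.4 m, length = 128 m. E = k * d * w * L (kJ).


E = k * d * w * L
  = 42 * 0.23 * 2.4 * 128
  = 2967.55 kJ


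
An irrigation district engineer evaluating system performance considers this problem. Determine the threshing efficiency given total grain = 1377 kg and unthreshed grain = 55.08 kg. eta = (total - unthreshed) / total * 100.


eta = (total - unthreshed) / total * 100
    = (1377 - 55.08) / 1377 * 100
    = 1321.92 / 1377 * 100
    = 96%


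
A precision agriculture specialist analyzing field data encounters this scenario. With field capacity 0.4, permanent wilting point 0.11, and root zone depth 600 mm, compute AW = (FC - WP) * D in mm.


AW = (FC - WP) * D
   = (0.4 - 0.11) * 600
   = 0.29 * 600
   = 174 mm


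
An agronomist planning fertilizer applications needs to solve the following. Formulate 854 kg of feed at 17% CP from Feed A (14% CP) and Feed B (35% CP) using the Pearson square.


parts_A = CP_b - target = 35 - 17 = 18
parts_B = target - CP_a = 17 - 14 = 3
total_parts = 18 + 3 = 21
Feed A = 854 * 18 / 21 = 732 kg
Feed B = 854 * 3 / 21 = 122 kg

732 kg


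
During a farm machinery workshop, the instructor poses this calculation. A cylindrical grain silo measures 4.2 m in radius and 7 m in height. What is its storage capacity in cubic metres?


V = pi * r^2 * h
  = pi * 4.2^2 * 7
  = pi * 17.64 * 7
  = 387.92 m^3


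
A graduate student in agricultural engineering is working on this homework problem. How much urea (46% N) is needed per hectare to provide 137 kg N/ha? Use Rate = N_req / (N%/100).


Rate = N_required / (N_content / 100)
     = 137 / (46 / 100)
     = 137 / 0.46
     = 297.83 kg/ha


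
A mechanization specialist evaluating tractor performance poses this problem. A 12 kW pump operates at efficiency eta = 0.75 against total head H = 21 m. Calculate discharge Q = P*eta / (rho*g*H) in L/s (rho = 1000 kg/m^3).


Q = (P * 1000 * eta) / (rho * g * H)
  = (12 * 1000 * 0.75) / (1000 * 9.81 * 21)
  = 9000 / 206010
  = 0.04369 m^3/s = 43.69 L/s


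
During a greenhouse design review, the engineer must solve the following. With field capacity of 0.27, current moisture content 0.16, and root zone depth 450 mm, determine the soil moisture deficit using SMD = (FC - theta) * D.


SMD = (FC - theta) * D
    = (0.27 - 0.16) * 450
    = 0.110 * 450
    = 49.50 mm


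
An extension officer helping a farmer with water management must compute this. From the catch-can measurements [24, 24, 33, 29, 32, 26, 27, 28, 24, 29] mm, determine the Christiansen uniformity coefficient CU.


xbar = 276 / 10 = 27.600
sum|xi - xbar| = 26
CU = 100 * (1 - 26 / (10 * 27.600))
   = 100 * (1 - 0.0942)
   = 90.58%


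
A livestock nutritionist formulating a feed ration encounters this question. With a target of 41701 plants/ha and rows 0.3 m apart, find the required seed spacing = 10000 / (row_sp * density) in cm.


spacing = 10000 / (row_sp * density)
        = 10000 / (0.3 * 41701)
        = 10000 / 12510.30
        = 0.79934 m = 79.93 cm


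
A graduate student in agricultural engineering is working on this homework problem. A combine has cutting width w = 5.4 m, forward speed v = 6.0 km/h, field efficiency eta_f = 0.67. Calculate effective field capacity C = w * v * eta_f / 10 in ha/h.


C = w * v * eta_f / 10
  = 5.4 * 6.0 * 0.67 / 10
  = 21.71 / 10
  = 2.17 ha/h


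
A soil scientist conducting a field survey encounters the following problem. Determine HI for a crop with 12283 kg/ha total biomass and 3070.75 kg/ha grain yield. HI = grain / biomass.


HI = grain_yield / biomass
   = 3070.75 / 12283
   = 0.25


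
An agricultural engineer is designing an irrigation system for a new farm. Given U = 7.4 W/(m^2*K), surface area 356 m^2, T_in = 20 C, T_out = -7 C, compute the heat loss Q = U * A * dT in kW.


dT = 20 - (-7) = 27 K
Q = U * A * dT
  = 7.4 * 356 * 27
  = 71128.80 W = 71.13 kW


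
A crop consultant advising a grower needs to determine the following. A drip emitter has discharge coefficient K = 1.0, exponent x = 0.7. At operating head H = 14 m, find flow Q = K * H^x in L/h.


Q = K * H^x
  = 1.0 * 14^0.7
  = 1.0 * 6.3429
  = 6.34 L/h


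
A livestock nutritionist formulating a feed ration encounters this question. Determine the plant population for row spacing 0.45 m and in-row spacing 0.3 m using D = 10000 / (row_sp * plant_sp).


D = 10000 / (row_sp * plant_sp)
  = 10000 / (0.45 * 0.3)
  = 10000 / 0.1350
  = 74074.07 plants/ha


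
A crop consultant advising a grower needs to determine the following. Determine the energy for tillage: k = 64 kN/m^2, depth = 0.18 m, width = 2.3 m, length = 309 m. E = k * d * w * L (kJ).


E = k * d * w * L
  = 64 * 0.18 * 2.3 * 309
  = 8187.26 kJ


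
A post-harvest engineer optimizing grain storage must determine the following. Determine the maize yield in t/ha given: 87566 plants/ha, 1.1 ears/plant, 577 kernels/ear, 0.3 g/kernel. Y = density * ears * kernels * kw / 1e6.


Y = density * ears * kernels * kw
  = 87566 * 1.1 * 577 * 0.3 g/ha
  = 16673442.06 g/ha
  = 16673.44 kg/ha = 16.67 t/ha


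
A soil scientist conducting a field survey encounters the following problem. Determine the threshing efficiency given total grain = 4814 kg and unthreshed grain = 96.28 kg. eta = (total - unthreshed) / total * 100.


eta = (total - unthreshed) / total * 100
    = (4814 - 96.28) / 4814 * 100
    = 4717.72 / 4814 * 100
    = 98%


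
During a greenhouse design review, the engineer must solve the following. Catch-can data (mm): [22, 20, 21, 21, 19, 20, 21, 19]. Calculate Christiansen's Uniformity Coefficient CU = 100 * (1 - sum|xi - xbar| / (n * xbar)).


xbar = 163 / 8 = 20.375
sum|xi - xbar| = 7
CU = 100 * (1 - 7 / (8 * 20.375))
   = 100 * (1 - 0.0429)
   = 95.71%


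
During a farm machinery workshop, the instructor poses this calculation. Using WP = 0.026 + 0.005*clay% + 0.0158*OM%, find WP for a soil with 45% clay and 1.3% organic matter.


WP = 0.026 + 0.005*45 + 0.0158*1.3
   = 0.026 + 0.2250 + 0.0205
   = 0.2715


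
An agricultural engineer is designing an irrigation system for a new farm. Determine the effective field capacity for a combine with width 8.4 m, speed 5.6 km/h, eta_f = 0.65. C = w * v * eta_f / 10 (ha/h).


C = w * v * eta_f / 10
  = 8.4 * 5.6 * 0.65 / 10
  = 30.58 / 10
  = 3.06 ha/h


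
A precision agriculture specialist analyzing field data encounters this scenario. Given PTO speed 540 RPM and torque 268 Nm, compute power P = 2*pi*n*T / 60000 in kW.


P = 2*pi*n*T / 60000
  = 2*pi * 540 * 268 / 60000
  = 909302.58 / 60000
  = 15.16 kW


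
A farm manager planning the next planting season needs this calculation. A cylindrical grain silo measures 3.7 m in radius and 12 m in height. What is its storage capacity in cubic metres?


V = pi * r^2 * h
  = pi * 3.7^2 * 12
  = pi * 13.69 * 12
  = 516.10 m^3


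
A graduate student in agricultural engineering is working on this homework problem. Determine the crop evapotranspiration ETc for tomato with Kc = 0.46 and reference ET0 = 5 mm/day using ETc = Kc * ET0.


ETc = Kc * ET0
    = 0.46 * 5
    = 2.30 mm/day


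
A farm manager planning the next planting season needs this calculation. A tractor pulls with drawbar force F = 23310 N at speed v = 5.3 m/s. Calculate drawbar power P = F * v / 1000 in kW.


P = F * v / 1000
  = 23310 * 5.3 / 1000
  = 123543 / 1000
  = 123.54 kW


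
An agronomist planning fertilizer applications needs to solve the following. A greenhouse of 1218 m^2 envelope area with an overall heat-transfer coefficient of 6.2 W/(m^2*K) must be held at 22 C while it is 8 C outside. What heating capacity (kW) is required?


dT = 22 - (8) = 14 K
Q = U * A * dT
  = 6.2 * 1218 * 14
  = 105722.40 W = 105.72 kW


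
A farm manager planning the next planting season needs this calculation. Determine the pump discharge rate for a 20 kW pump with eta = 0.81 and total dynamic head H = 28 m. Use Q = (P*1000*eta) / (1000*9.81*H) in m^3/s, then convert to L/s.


Q = (P * 1000 * eta) / (rho * g * H)
  = (20 * 1000 * 0.81) / (1000 * 9.81 * 28)
  = 16200 / 274680
  = 0.05898 m^3/s = 58.98 L/s


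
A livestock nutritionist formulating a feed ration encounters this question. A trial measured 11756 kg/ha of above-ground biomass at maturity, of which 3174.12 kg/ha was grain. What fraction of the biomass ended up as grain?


HI = grain_yield / biomass
   = 3174.12 / 11756
   = 0.27


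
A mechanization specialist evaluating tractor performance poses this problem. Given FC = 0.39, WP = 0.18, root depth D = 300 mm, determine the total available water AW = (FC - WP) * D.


AW = (FC - WP) * D
   = (0.39 - 0.18) * 300
   = 0.21 * 300
   = 63 mm


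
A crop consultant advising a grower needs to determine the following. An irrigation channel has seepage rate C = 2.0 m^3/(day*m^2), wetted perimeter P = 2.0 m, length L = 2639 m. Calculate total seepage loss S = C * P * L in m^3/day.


S = C * P * L
  = 2.0 * 2.0 * 2639
  = 10556 m^3/day


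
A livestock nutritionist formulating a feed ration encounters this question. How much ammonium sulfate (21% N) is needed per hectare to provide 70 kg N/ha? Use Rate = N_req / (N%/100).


Rate = N_required / (N_content / 100)
     = 70 / (21 / 100)
     = 70 / 0.21
     = 333.33 kg/ha


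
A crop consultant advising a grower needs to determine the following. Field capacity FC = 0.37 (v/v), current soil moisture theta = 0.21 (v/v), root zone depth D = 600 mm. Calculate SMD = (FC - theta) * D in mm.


SMD = (FC - theta) * D
    = (0.37 - 0.21) * 600
    = 0.160 * 600
    = 96 mm


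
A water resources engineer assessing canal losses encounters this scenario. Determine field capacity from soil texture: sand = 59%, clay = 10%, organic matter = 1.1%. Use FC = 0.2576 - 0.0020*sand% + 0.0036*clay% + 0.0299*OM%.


FC = 0.2576 - 0.0020*59 + 0.0036*10 + 0.0299*1.1
   = 0.2576 - 0.1180 + 0.0360 + 0.0329
   = 0.2085


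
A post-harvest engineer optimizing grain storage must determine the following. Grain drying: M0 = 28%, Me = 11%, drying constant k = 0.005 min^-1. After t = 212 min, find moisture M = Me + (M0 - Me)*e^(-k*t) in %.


M = Me + (M0 - Me) * e^(-k*t)
  = 11 + (28 - 11) * e^(-0.005*212)
  = 11 + 17 * e^(-1.060)
  = 11 + 17 * 0.34646
  = 11 + 5.8897
  = 16.89%


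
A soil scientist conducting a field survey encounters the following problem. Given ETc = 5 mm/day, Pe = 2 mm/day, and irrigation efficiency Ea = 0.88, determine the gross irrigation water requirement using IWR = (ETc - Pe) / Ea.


IWR = (ETc - Pe) / Ea
    = (5 - 2) / 0.88
    = 3 / 0.88
    = 3.41 mm/day


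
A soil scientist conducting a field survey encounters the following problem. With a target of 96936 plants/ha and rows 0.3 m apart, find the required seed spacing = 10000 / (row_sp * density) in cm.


spacing = 10000 / (row_sp * density)
        = 10000 / (0.3 * 96936)
        = 10000 / 29080.80
        = 0.34387 m = 34.39 cm


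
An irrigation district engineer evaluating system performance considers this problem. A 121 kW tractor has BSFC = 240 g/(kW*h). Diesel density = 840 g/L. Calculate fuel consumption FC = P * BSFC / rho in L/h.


FC = P * BSFC / rho_fuel
   = 121 * 240 / 840
   = 29040 / 840
   = 34.57 L/h


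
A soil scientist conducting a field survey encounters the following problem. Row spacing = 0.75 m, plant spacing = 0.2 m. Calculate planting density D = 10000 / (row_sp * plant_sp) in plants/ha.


D = 10000 / (row_sp * plant_sp)
  = 10000 / (0.75 * 0.2)
  = 10000 / 0.1500
  = 66666.67 plants/ha


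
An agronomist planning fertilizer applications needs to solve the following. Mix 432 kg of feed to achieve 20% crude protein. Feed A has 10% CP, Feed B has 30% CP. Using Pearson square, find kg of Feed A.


parts_A = CP_b - target = 30 - 20 = 10
parts_B = target - CP_a = 20 - 10 = 10
total_parts = 10 + 10 = 20
Feed A = 432 * 10 / 20 = 216 kg
Feed B = 432 * 10 / 20 = 216 kg


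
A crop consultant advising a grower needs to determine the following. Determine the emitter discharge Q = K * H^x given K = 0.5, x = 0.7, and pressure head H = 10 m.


Q = K * H^x
  = 0.5 * 10^0.7
  = 0.5 * 5.0119
  = 2.51 L/h


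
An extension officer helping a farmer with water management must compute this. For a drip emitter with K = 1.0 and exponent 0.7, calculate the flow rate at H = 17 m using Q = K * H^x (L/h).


Q = K * H^x
  = 1.0 * 17^0.7
  = 1.0 * 7.2663
  = 7.27 L/h


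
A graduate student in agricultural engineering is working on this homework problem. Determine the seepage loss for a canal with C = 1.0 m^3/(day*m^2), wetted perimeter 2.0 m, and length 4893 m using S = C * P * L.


S = C * P * L
  = 1.0 * 2.0 * 4893
  = 9786 m^3/day


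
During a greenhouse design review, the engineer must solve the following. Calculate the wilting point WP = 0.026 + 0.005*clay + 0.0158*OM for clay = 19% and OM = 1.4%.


WP = 0.026 + 0.005*19 + 0.0158*1.4
   = 0.026 + 0.0950 + 0.0221
   = 0.1431


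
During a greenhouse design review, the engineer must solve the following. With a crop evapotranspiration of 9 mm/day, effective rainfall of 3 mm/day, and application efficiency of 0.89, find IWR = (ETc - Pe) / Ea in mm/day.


IWR = (ETc - Pe) / Ea
    = (9 - 3) / 0.89
    = 6 / 0.89
    = 6.74 mm/day


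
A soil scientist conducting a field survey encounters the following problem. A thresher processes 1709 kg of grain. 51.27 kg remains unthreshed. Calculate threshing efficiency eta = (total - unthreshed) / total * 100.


eta = (total - unthreshed) / total * 100
    = (1709 - 51.27) / 1709 * 100
    = 1657.73 / 1709 * 100
    = 97%


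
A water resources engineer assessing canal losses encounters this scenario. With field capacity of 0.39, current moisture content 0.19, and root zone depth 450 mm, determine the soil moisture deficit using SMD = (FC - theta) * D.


SMD = (FC - theta) * D
    = (0.39 - 0.19) * 450
    = 0.200 * 450
    = 90 mm


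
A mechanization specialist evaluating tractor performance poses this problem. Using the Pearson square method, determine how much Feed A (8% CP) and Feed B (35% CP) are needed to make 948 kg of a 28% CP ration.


parts_A = CP_b - target = 35 - 28 = 7
parts_B = target - CP_a = 28 - 8 = 20
total_parts = 7 + 20 = 27
Feed A = 948 * 7 / 27 = 245.78 kg
Feed B = 948 * 20 / 27 = 702.22 kg

245.78 kg


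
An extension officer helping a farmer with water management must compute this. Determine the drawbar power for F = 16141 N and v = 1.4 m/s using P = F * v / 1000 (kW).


P = F * v / 1000
  = 16141 * 1.4 / 1000
  = 22597.40 / 1000
  = 22.60 kW


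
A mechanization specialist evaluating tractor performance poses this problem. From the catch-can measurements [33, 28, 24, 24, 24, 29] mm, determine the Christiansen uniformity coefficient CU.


xbar = 162 / 6 = 27
sum|xi - xbar| = 18
CU = 100 * (1 - 18 / (6 * 27))
   = 100 * (1 - 0.1111)
   = 88.89%


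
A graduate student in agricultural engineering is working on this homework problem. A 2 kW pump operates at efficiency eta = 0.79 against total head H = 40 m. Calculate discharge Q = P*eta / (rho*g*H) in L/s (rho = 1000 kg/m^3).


Q = (P * 1000 * eta) / (rho * g * H)
  = (2 * 1000 * 0.79) / (1000 * 9.81 * 40)
  = 1580 / 392400
  = 0.00403 m^3/s = 4.03 L/s


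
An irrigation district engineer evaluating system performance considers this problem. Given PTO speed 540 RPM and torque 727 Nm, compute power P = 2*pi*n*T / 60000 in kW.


P = 2*pi*n*T / 60000
  = 2*pi * 540 * 727 / 60000
  = 2466652.89 / 60000
  = 41.11 kW


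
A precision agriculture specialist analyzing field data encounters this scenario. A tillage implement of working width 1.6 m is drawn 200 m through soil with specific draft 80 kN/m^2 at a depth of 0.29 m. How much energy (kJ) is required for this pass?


E = k * d * w * L
  = 80 * 0.29 * 1.6 * 200
  = 7424 kJ


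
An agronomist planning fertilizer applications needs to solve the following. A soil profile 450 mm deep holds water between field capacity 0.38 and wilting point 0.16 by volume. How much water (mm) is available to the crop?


AW = (FC - WP) * D
   = (0.38 - 0.16) * 450
   = 0.22 * 450
   = 99 mm


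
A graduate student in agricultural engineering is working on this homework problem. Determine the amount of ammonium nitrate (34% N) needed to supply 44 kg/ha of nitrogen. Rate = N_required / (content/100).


Rate = N_required / (N_content / 100)
     = 44 / (34 / 100)
     = 44 / 0.34
     = 129.41 kg/ha


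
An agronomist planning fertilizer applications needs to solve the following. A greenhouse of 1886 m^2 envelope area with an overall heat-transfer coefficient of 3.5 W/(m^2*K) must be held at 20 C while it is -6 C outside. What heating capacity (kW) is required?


dT = 20 - (-6) = 26 K
Q = U * A * dT
  = 3.5 * 1886 * 26
  = 171626 W = 171.63 kW


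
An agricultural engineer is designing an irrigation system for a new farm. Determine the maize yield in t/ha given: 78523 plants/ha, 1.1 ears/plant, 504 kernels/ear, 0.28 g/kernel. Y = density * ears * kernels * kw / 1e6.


Y = density * ears * kernels * kw
  = 78523 * 1.1 * 504 * 0.28 g/ha
  = 12189282.34 g/ha
  = 12189.28 kg/ha = 12.19 t/ha


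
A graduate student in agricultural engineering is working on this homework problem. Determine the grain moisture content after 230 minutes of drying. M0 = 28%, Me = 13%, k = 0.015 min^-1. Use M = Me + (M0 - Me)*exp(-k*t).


M = Me + (M0 - Me) * e^(-k*t)
  = 13 + (28 - 13) * e^(-0.015*230)
  = 13 + 15 * e^(-3.450)
  = 13 + 15 * 0.03175
  = 13 + 0.4762
  = 13.48%


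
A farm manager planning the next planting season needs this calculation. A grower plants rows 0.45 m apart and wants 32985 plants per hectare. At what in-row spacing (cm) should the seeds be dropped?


spacing = 10000 / (row_sp * density)
        = 10000 / (0.45 * 32985)
        = 10000 / 14843.25
        = 0.67371 m = 67.37 cm


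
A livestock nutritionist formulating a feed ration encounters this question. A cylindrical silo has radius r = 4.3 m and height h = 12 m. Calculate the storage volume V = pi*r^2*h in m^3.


V = pi * r^2 * h
  = pi * 4.3^2 * 12
  = pi * 18.49 * 12
  = 697.06 m^3


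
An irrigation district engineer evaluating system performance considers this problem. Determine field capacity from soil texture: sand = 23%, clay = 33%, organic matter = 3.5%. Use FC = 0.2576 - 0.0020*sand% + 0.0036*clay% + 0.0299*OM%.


FC = 0.2576 - 0.0020*23 + 0.0036*33 + 0.0299*3.5
   = 0.2576 - 0.0460 + 0.1188 + 0.1047
   = 0.4351


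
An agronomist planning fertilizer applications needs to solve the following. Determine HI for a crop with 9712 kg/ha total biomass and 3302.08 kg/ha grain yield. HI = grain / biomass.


HI = grain_yield / biomass
   = 3302.08 / 9712
   = 0.34


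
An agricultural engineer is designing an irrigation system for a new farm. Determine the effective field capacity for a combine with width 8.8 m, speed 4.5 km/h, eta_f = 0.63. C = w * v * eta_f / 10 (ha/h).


C = w * v * eta_f / 10
  = 8.8 * 4.5 * 0.63 / 10
  = 24.95 / 10
  = 2.49 ha/h


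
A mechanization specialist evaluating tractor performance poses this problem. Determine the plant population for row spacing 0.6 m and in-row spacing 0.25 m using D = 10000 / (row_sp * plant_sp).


D = 10000 / (row_sp * plant_sp)
  = 10000 / (0.6 * 0.25)
  = 10000 / 0.1500
  = 66666.67 plants/ha


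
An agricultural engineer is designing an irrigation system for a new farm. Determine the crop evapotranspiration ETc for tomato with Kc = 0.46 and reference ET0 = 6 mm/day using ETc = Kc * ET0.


ETc = Kc * ET0
    = 0.46 * 6
    = 2.76 mm/day


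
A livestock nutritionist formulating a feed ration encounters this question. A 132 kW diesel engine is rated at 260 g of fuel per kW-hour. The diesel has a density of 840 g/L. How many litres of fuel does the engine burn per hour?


FC = P * BSFC / rho_fuel
   = 132 * 260 / 840
   = 34320 / 840
   = 40.86 L/h


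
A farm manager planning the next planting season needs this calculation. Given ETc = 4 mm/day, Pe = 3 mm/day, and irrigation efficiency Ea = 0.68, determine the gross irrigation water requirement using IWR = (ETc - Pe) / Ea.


IWR = (ETc - Pe) / Ea
    = (4 - 3) / 0.68
    = 1 / 0.68
    = 1.47 mm/day


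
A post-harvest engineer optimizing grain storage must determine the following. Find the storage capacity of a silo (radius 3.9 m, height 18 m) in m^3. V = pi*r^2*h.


V = pi * r^2 * h
  = pi * 3.9^2 * 18
  = pi * 15.21 * 18
  = 860.11 m^3


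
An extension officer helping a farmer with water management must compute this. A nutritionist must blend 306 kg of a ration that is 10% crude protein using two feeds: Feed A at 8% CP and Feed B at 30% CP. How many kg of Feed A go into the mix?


parts_A = CP_b - target = 30 - 10 = 20
parts_B = target - CP_a = 10 - 8 = 2
total_parts = 20 + 2 = 22
Feed A = 306 * 20 / 22 = 278.18 kg
Feed B = 306 * 2 / 22 = 27.82 kg

278.18 kg


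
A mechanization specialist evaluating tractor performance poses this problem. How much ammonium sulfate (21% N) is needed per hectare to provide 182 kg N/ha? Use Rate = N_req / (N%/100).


Rate = N_required / (N_content / 100)
     = 182 / (21 / 100)
     = 182 / 0.21
     = 866.67 kg/ha


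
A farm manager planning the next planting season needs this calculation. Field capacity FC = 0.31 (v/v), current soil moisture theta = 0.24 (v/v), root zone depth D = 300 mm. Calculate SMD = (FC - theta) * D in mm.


SMD = (FC - theta) * D
    = (0.31 - 0.24) * 300
    = 0.070 * 300
    = 21 mm


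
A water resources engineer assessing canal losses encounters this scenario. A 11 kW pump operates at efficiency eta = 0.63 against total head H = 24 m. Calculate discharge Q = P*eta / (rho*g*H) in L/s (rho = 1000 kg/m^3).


Q = (P * 1000 * eta) / (rho * g * H)
  = (11 * 1000 * 0.63) / (1000 * 9.81 * 24)
  = 6930 / 235440
  = 0.02943 m^3/s = 29.43 L/s


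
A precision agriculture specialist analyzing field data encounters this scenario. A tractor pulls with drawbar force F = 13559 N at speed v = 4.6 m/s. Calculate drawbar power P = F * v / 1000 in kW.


P = F * v / 1000
  = 13559 * 4.6 / 1000
  = 62371.40 / 1000
  = 62.37 kW


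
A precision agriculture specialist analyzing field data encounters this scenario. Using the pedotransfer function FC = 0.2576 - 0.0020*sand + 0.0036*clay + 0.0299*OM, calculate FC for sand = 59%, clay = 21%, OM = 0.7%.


FC = 0.2576 - 0.0020*59 + 0.0036*21 + 0.0299*0.7
   = 0.2576 - 0.1180 + 0.0756 + 0.0209
   = 0.2361


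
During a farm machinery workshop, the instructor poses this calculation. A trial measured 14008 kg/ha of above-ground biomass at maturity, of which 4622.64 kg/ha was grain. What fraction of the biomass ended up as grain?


HI = grain_yield / biomass
   = 4622.64 / 14008
   = 0.33


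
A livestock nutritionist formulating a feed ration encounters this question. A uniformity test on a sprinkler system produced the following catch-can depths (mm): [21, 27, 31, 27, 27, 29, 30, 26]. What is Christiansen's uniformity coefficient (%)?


xbar = 218 / 8 = 27.250
sum|xi - xbar| = 16.500
CU = 100 * (1 - 16.500 / (8 * 27.250))
   = 100 * (1 - 0.0757)
   = 92.43%


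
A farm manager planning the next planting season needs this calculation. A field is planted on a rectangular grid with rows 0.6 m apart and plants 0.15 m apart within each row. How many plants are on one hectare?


D = 10000 / (row_sp * plant_sp)
  = 10000 / (0.6 * 0.15)
  = 10000 / 0.0900
  = 111111.11 plants/ha


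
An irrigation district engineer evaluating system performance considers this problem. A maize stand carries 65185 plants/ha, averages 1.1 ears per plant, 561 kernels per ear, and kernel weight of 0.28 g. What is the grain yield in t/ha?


Y = density * ears * kernels * kw
  = 65185 * 1.1 * 561 * 0.28 g/ha
  = 11263185.78 g/ha
  = 11263.19 kg/ha = 11.26 t/ha
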